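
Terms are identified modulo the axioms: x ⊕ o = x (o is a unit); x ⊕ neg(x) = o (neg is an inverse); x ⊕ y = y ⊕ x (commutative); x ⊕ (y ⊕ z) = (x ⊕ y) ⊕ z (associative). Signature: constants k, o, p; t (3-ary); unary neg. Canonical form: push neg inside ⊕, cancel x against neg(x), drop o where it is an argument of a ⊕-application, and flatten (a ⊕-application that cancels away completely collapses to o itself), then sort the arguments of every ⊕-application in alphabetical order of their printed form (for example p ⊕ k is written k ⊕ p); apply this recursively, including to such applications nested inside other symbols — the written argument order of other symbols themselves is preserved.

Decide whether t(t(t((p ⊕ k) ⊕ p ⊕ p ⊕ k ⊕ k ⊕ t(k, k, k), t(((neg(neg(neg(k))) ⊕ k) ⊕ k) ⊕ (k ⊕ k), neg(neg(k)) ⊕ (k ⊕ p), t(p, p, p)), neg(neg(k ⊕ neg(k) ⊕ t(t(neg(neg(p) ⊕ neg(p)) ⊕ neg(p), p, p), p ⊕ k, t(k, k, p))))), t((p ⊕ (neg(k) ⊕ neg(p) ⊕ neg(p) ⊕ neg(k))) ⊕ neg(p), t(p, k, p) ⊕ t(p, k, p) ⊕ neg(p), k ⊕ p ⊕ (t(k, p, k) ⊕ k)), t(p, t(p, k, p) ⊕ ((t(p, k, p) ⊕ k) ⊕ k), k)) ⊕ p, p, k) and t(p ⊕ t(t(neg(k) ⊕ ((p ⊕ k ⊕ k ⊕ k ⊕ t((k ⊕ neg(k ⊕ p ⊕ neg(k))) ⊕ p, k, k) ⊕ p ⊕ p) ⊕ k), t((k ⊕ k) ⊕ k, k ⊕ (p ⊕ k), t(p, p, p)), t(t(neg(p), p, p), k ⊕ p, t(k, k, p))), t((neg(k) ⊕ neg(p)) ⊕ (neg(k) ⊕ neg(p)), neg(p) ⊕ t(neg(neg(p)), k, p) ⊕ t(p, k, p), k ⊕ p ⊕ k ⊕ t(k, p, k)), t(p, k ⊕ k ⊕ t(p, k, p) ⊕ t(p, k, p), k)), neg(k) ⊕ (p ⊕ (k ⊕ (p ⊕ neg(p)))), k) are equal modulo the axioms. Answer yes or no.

Answer: no — t(p ⊕ t(t(k ⊕ k ⊕ k ⊕ p ⊕ p ⊕ p ⊕ t(k, k, k), t(k ⊕ k ⊕ k, k ⊕ k ⊕ p, t(p, p, p)), t(t(p, p, p), k ⊕ p, t(k, k, p))), t(neg(k) ⊕ neg(k) ⊕ neg(p) ⊕ neg(p), neg(p) ⊕ t(p, k, p) ⊕ t(p, k, p), k ⊕ k ⊕ p ⊕ t(k, p, k)), t(p, k ⊕ k ⊕ t(p, k, p) ⊕ t(p, k, p), k)), p, k) vs t(p ⊕ t(t(k ⊕ k ⊕ k ⊕ p ⊕ p ⊕ p ⊕ t(k, k, k), t(k ⊕ k ⊕ k, k ⊕ k ⊕ p, t(p, p, p)), t(t(neg(p), p, p), k ⊕ p, t(k, k, p))), t(neg(k) ⊕ neg(k) ⊕ neg(p) ⊕ neg(p), neg(p) ⊕ t(p, k, p) ⊕ t(p, k, p), k ⊕ k ⊕ p ⊕ t(k, p, k)), t(p, k ⊕ k ⊕ t(p, k, p) ⊕ t(p, k, p), k)), p, k)

Derivation:
Left:  t(t(t((p ⊕ k) ⊕ p ⊕ p ⊕ k ⊕ k ⊕ t(k, k, k), t(((neg(neg(neg(k))) ⊕ k) ⊕ k) ⊕ (k ⊕ k), neg(neg(k)) ⊕ (k ⊕ p), t(p, p, p)), neg(neg(k ⊕ neg(k) ⊕ t(t(neg(neg(p) ⊕ neg(p)) ⊕ neg(p), p, p), p ⊕ k, t(k, k, p))))), t((p ⊕ (neg(k) ⊕ neg(p) ⊕ neg(p) ⊕ neg(k))) ⊕ neg(p), t(p, k, p) ⊕ t(p, k, p) ⊕ neg(p), k ⊕ p ⊕ (t(k, p, k) ⊕ k)), t(p, t(p, k, p) ⊕ ((t(p, k, p) ⊕ k) ⊕ k), k)) ⊕ p, p, k)
  Focus inside:  t(t((p ⊕ k) ⊕ p ⊕ p ⊕ k ⊕ k ⊕ t(k, k, k), t(((neg(neg(neg(k))) ⊕ k) ⊕ k) ⊕ (k ⊕ k), neg(neg(k)) ⊕ (k ⊕ p), t(p, p, p)), neg(neg(k ⊕ neg(k) ⊕ t(t(neg(neg(p) ⊕ neg(p)) ⊕ neg(p), p, p), p ⊕ k, t(k, k, p))))), t((p ⊕ (neg(k) ⊕ neg(p) ⊕ neg(p) ⊕ neg(k))) ⊕ neg(p), t(p, k, p) ⊕ t(p, k, p) ⊕ neg(p), k ⊕ p ⊕ (t(k, p, k) ⊕ k)), t(p, t(p, k, p) ⊕ ((t(p, k, p) ⊕ k) ⊕ k), k)) ⊕ p
  Push neg inside:  distribute neg over ⊕ and collapse double neg
  Combine occurrences:  t(t(k ⊕ k ⊕ k ⊕ p ⊕ p ⊕ p ⊕ t(k, k, k), t(k ⊕ k ⊕ k, k ⊕ k ⊕ p, t(p, p, p)), t(t(p, p, p), k ⊕ p, t(k, k, p))), t(neg(k) ⊕ neg(k) ⊕ neg(p) ⊕ neg(p), neg(p) ⊕ t(p, k, p) ⊕ t(p, k, p), k ⊕ k ⊕ p ⊕ t(k, p, k)), t(p, k ⊕ k ⊕ t(p, k, p) ⊕ t(p, k, p), k)) ⊕ p
  Sort arguments:  p ⊕ t(t(k ⊕ k ⊕ k ⊕ p ⊕ p ⊕ p ⊕ t(k, k, k), t(k ⊕ k ⊕ k, k ⊕ k ⊕ p, t(p, p, p)), t(t(p, p, p), k ⊕ p, t(k, k, p))), t(neg(k) ⊕ neg(k) ⊕ neg(p) ⊕ neg(p), neg(p) ⊕ t(p, k, p) ⊕ t(p, k, p), k ⊕ k ⊕ p ⊕ t(k, p, k)), t(p, k ⊕ k ⊕ t(p, k, p) ⊕ t(p, k, p), k))
  Put back:  t(p ⊕ t(t(k ⊕ k ⊕ k ⊕ p ⊕ p ⊕ p ⊕ t(k, k, k), t(k ⊕ k ⊕ k, k ⊕ k ⊕ p, t(p, p, p)), t(t(p, p, p), k ⊕ p, t(k, k, p))), t(neg(k) ⊕ neg(k) ⊕ neg(p) ⊕ neg(p), neg(p) ⊕ t(p, k, p) ⊕ t(p, k, p), k ⊕ k ⊕ p ⊕ t(k, p, k)), t(p, k ⊕ k ⊕ t(p, k, p) ⊕ t(p, k, p), k)), p, k)
Right:  t(p ⊕ t(t(neg(k) ⊕ ((p ⊕ k ⊕ k ⊕ k ⊕ t((k ⊕ neg(k ⊕ p ⊕ neg(k))) ⊕ p, k, k) ⊕ p ⊕ p) ⊕ k), t((k ⊕ k) ⊕ k, k ⊕ (p ⊕ k), t(p, p, p)), t(t(neg(p), p, p), k ⊕ p, t(k, k, p))), t((neg(k) ⊕ neg(p)) ⊕ (neg(k) ⊕ neg(p)), neg(p) ⊕ t(neg(neg(p)), k, p) ⊕ t(p, k, p), k ⊕ p ⊕ k ⊕ t(k, p, k)), t(p, k ⊕ k ⊕ t(p, k, p) ⊕ t(p, k, p), k)), neg(k) ⊕ (p ⊕ (k ⊕ (p ⊕ neg(p)))), k)
  Descend into:  p ⊕ t(t(neg(k) ⊕ ((p ⊕ k ⊕ k ⊕ k ⊕ t((k ⊕ neg(k ⊕ p ⊕ neg(k))) ⊕ p, k, k) ⊕ p ⊕ p) ⊕ k), t((k ⊕ k) ⊕ k, k ⊕ (p ⊕ k), t(p, p, p)), t(t(neg(p), p, p), k ⊕ p, t(k, k, p))), t((neg(k) ⊕ neg(p)) ⊕ (neg(k) ⊕ neg(p)), neg(p) ⊕ t(neg(neg(p)), k, p) ⊕ t(p, k, p), k ⊕ p ⊕ k ⊕ t(k, p, k)), t(p, k ⊕ k ⊕ t(p, k, p) ⊕ t(p, k, p), k))
  Push neg inside:  distribute neg over ⊕ and collapse double neg
  Combine occurrences:  p ⊕ t(t(k ⊕ k ⊕ k ⊕ p ⊕ p ⊕ p ⊕ t(k, k, k), t(k ⊕ k ⊕ k, k ⊕ k ⊕ p, t(p, p, p)), t(t(neg(p), p, p), k ⊕ p, t(k, k, p))), t(neg(k) ⊕ neg(k) ⊕ neg(p) ⊕ neg(p), neg(p) ⊕ t(p, k, p) ⊕ t(p, k, p), k ⊕ k ⊕ p ⊕ t(k, p, k)), t(p, k ⊕ k ⊕ t(p, k, p) ⊕ t(p, k, p), k))
  Put back:  t(p ⊕ t(t(k ⊕ k ⊕ k ⊕ p ⊕ p ⊕ p ⊕ t(k, k, k), t(k ⊕ k ⊕ k, k ⊕ k ⊕ p, t(p, p, p)), t(t(neg(p), p, p), k ⊕ p, t(k, k, p))), t(neg(k) ⊕ neg(k) ⊕ neg(p) ⊕ neg(p), neg(p) ⊕ t(p, k, p) ⊕ t(p, k, p), k ⊕ k ⊕ p ⊕ t(k, p, k)), t(p, k ⊕ k ⊕ t(p, k, p) ⊕ t(p, k, p), k)), p, k)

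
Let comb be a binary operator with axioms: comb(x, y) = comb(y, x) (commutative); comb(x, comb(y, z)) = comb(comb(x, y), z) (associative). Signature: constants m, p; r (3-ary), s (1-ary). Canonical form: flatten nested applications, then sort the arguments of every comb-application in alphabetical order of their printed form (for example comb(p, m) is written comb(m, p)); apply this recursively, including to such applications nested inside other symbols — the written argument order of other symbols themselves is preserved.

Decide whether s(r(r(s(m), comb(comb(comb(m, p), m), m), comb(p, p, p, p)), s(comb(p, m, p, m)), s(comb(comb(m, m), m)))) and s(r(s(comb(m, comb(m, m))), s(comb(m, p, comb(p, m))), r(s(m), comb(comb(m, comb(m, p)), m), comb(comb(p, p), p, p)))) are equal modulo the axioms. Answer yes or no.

Answer: no — s(r(r(s(m), comb(m, m, m, p), comb(p, p, p, p)), s(comb(m, m, p, p)), s(comb(m, m, m)))) vs s(r(s(comb(m, m, m)), s(comb(m, m, p, p)), r(s(m), comb(m, m, m, p), comb(p, p, p, p))))

Derivation:
Left:  s(r(r(s(m), comb(comb(comb(m, p), m), m), comb(p, p, p, p)), s(comb(p, m, p, m)), s(comb(comb(m, m), m))))
  Descend into:  comb(comb(comb(m, p), m), m)
  Un-nest:  comb(m, p, m, m)
  Sort:  comb(m, m, m, p)
  Reassemble:  s(r(r(s(m), comb(m, m, m, p), comb(p, p, p, p)), s(comb(m, m, p, p)), s(comb(m, m, m))))
Right:  s(r(s(comb(m, comb(m, m))), s(comb(m, p, comb(p, m))), r(s(m), comb(comb(m, comb(m, p)), m), comb(comb(p, p), p, p))))
  Focus inside:  comb(comb(m, comb(m, p)), m)
  Un-nest:  comb(m, m, p, m)
  Sort arguments:  comb(m, m, m, p)
  Reassemble:  s(r(s(comb(m, m, m)), s(comb(m, m, p, p)), r(s(m), comb(m, m, m, p), comb(p, p, p, p))))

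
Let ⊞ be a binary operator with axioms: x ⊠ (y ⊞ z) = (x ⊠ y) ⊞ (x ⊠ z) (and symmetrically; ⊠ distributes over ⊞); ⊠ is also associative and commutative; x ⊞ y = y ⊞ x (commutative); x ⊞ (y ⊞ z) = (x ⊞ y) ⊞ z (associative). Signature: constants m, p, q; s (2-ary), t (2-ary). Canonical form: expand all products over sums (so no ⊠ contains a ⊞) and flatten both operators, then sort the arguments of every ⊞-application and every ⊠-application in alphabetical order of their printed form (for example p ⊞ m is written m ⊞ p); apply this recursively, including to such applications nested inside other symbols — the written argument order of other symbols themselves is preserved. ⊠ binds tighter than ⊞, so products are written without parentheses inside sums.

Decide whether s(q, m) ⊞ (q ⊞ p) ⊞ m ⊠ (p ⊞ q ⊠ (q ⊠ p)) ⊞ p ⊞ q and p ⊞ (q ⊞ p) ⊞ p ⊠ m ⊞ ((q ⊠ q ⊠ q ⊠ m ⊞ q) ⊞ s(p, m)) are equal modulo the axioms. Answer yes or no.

Answer: no — m ⊠ p ⊞ m ⊠ p ⊠ q ⊠ q ⊞ p ⊞ p ⊞ q ⊞ q ⊞ s(q, m) vs m ⊠ p ⊞ m ⊠ q ⊠ q ⊠ q ⊞ p ⊞ p ⊞ q ⊞ q ⊞ s(p, m)

Derivation:
Left:  s(q, m) ⊞ (q ⊞ p) ⊞ m ⊠ (p ⊞ q ⊠ (q ⊠ p)) ⊞ p ⊞ q
  Expand products over sums:  s(q, m) ⊞ q ⊞ p ⊞ m ⊠ p ⊞ m ⊠ p ⊠ q ⊠ q ⊞ p ⊞ q
  Sort arguments:  m ⊠ p ⊞ m ⊠ p ⊠ q ⊠ q ⊞ p ⊞ p ⊞ q ⊞ q ⊞ s(q, m)
Right:  p ⊞ (q ⊞ p) ⊞ p ⊠ m ⊞ ((q ⊠ q ⊠ q ⊠ m ⊞ q) ⊞ s(p, m))
  Un-nest:  p ⊞ q ⊞ p ⊞ m ⊠ p ⊞ m ⊠ q ⊠ q ⊠ q ⊞ q ⊞ s(p, m)
  Sort arguments:  m ⊠ p ⊞ m ⊠ q ⊠ q ⊠ q ⊞ p ⊞ p ⊞ q ⊞ q ⊞ s(p, m)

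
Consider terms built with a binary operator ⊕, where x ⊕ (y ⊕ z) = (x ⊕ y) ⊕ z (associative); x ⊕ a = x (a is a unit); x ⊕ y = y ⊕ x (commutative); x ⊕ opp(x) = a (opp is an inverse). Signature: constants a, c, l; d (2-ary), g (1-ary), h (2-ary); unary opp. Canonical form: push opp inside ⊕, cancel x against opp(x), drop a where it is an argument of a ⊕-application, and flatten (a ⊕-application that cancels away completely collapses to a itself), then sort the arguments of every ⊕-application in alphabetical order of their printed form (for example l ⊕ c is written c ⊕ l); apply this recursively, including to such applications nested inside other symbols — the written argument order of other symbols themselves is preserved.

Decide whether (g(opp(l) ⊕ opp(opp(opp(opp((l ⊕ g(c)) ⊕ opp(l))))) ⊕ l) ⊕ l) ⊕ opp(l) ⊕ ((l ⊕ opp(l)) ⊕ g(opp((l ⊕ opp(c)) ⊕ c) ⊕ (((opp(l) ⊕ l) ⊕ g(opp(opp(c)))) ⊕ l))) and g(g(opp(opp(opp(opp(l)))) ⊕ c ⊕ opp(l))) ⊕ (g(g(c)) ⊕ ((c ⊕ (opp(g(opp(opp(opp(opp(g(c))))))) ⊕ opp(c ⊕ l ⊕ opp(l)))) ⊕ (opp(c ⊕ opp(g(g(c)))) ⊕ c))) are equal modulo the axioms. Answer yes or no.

Answer: yes — both canonical forms are g(g(c)) ⊕ g(g(c))

Derivation:
Left:  (g(opp(l) ⊕ opp(opp(opp(opp((l ⊕ g(c)) ⊕ opp(l))))) ⊕ l) ⊕ l) ⊕ opp(l) ⊕ ((l ⊕ opp(l)) ⊕ g(opp((l ⊕ opp(c)) ⊕ c) ⊕ (((opp(l) ⊕ l) ⊕ g(opp(opp(c)))) ⊕ l)))
  Push opp inside:  distribute opp over ⊕ and collapse double opp
  Cancel inverse pairs:  l cancels
  Combine occurrences:  g(g(c)) ⊕ g(g(c))
Right:  g(g(opp(opp(opp(opp(l)))) ⊕ c ⊕ opp(l))) ⊕ (g(g(c)) ⊕ ((c ⊕ (opp(g(opp(opp(opp(opp(g(c))))))) ⊕ opp(c ⊕ l ⊕ opp(l)))) ⊕ (opp(c ⊕ opp(g(g(c)))) ⊕ c)))
  Push opp inside:  distribute opp over ⊕ and collapse double opp
  Cancel inverse pairs:  c cancels; l cancels
  Combine occurrences:  g(g(c)) ⊕ g(g(c))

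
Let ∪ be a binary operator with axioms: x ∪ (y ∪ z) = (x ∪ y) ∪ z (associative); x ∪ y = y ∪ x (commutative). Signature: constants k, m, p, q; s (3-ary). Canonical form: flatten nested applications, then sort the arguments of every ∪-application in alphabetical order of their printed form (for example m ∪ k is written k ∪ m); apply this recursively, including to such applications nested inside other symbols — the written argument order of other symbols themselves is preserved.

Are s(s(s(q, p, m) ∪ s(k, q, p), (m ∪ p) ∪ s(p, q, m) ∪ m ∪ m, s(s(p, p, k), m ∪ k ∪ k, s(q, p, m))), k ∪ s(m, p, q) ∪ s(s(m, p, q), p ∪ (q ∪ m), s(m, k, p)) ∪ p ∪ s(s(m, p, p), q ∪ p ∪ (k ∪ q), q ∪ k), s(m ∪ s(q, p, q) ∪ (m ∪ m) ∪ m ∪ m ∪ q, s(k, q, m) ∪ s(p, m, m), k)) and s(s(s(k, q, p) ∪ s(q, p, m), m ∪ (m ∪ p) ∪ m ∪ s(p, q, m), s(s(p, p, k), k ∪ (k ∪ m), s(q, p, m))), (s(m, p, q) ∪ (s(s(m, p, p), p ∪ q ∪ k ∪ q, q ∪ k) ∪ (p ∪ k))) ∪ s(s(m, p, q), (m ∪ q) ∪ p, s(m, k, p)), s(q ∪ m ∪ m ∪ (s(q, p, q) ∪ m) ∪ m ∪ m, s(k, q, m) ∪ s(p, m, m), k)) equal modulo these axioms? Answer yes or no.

Left:  s(s(s(q, p, m) ∪ s(k, q, p), (m ∪ p) ∪ s(p, q, m) ∪ m ∪ m, s(s(p, p, k), m ∪ k ∪ k, s(q, p, m))), k ∪ s(m, p, q) ∪ s(s(m, p, q), p ∪ (q ∪ m), s(m, k, p)) ∪ p ∪ s(s(m, p, p), q ∪ p ∪ (k ∪ q), q ∪ k), s(m ∪ s(q, p, q) ∪ (m ∪ m) ∪ m ∪ m ∪ q, s(k, q, m) ∪ s(p, m, m), k))
  Descend into:  k ∪ s(m, p, q) ∪ s(s(m, p, q), p ∪ (q ∪ m), s(m, k, p)) ∪ p ∪ s(s(m, p, p), q ∪ p ∪ (k ∪ q), q ∪ k)
  Inside:  s(s(m, p, q), p ∪ (q ∪ m), s(m, k, p))  →  s(s(m, p, q), m ∪ p ∪ q, s(m, k, p))
  Inside:  s(s(m, p, p), q ∪ p ∪ (k ∪ q), q ∪ k)  →  s(s(m, p, p), k ∪ p ∪ q ∪ q, k ∪ q)
  Sort arguments:  k ∪ p ∪ s(m, p, q) ∪ s(s(m, p, p), k ∪ p ∪ q ∪ q, k ∪ q) ∪ s(s(m, p, q), m ∪ p ∪ q, s(m, k, p))
  Put back:  s(s(s(k, q, p) ∪ s(q, p, m), m ∪ m ∪ m ∪ p ∪ s(p, q, m), s(s(p, p, k), k ∪ k ∪ m, s(q, p, m))), k ∪ p ∪ s(m, p, q) ∪ s(s(m, p, p), k ∪ p ∪ q ∪ q, k ∪ q) ∪ s(s(m, p, q), m ∪ p ∪ q, s(m, k, p)), s(m ∪ m ∪ m ∪ m ∪ m ∪ q ∪ s(q, p, q), s(k, q, m) ∪ s(p, m, m), k))
Right:  s(s(s(k, q, p) ∪ s(q, p, m), m ∪ (m ∪ p) ∪ m ∪ s(p, q, m), s(s(p, p, k), k ∪ (k ∪ m), s(q, p, m))), (s(m, p, q) ∪ (s(s(m, p, p), p ∪ q ∪ k ∪ q, q ∪ k) ∪ (p ∪ k))) ∪ s(s(m, p, q), (m ∪ q) ∪ p, s(m, k, p)), s(q ∪ m ∪ m ∪ (s(q, p, q) ∪ m) ∪ m ∪ m, s(k, q, m) ∪ s(p, m, m), k))
  Work inside:  (s(m, p, q) ∪ (s(s(m, p, p), p ∪ q ∪ k ∪ q, q ∪ k) ∪ (p ∪ k))) ∪ s(s(m, p, q), (m ∪ q) ∪ p, s(m, k, p))
  Flatten:  s(m, p, q) ∪ s(s(m, p, p), p ∪ q ∪ k ∪ q, q ∪ k) ∪ p ∪ k ∪ s(s(m, p, q), (m ∪ q) ∪ p, s(m, k, p))
  Simplify inside:  s(s(m, p, p), p ∪ q ∪ k ∪ q, q ∪ k)  →  s(s(m, p, p), k ∪ p ∪ q ∪ q, k ∪ q)
  Inside:  s(s(m, p, q), (m ∪ q) ∪ p, s(m, k, p))  →  s(s(m, p, q), m ∪ p ∪ q, s(m, k, p))
  Sort:  k ∪ p ∪ s(m, p, q) ∪ s(s(m, p, p), k ∪ p ∪ q ∪ q, k ∪ q) ∪ s(s(m, p, q), m ∪ p ∪ q, s(m, k, p))
  Put back:  s(s(s(k, q, p) ∪ s(q, p, m), m ∪ m ∪ m ∪ p ∪ s(p, q, m), s(s(p, p, k), k ∪ k ∪ m, s(q, p, m))), k ∪ p ∪ s(m, p, q) ∪ s(s(m, p, p), k ∪ p ∪ q ∪ q, k ∪ q) ∪ s(s(m, p, q), m ∪ p ∪ q, s(m, k, p)), s(m ∪ m ∪ m ∪ m ∪ m ∪ q ∪ s(q, p, q), s(k, q, m) ∪ s(p, m, m), k))

Answer: yes — both canonical forms are s(s(s(k, q, p) ∪ s(q, p, m), m ∪ m ∪ m ∪ p ∪ s(p, q, m), s(s(p, p, k), k ∪ k ∪ m, s(q, p, m))), k ∪ p ∪ s(m, p, q) ∪ s(s(m, p, p), k ∪ p ∪ q ∪ q, k ∪ q) ∪ s(s(m, p, q), m ∪ p ∪ q, s(m, k, p)), s(m ∪ m ∪ m ∪ m ∪ m ∪ q ∪ s(q, p, q), s(k, q, m) ∪ s(p, m, m), k))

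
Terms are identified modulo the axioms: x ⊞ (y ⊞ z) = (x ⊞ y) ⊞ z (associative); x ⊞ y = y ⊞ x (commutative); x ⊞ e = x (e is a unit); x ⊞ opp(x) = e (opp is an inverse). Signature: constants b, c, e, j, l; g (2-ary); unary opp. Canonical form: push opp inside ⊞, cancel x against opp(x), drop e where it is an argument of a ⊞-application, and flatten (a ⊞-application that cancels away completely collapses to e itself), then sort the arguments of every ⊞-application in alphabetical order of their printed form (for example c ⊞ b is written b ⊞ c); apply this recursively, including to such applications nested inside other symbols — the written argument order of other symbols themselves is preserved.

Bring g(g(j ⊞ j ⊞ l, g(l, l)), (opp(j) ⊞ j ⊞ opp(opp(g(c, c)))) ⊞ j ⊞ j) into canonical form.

Answer: g(g(j ⊞ j ⊞ l, g(l, l)), g(c, c) ⊞ j ⊞ j)

Derivation:
Work inside:  (opp(j) ⊞ j ⊞ opp(opp(g(c, c)))) ⊞ j ⊞ j
Push opp inside:  distribute opp over ⊞ and collapse double opp
Collect terms:  j ⊞ j ⊞ g(c, c)
Sort:  g(c, c) ⊞ j ⊞ j
Reassemble:  g(g(j ⊞ j ⊞ l, g(l, l)), g(c, c) ⊞ j ⊞ j)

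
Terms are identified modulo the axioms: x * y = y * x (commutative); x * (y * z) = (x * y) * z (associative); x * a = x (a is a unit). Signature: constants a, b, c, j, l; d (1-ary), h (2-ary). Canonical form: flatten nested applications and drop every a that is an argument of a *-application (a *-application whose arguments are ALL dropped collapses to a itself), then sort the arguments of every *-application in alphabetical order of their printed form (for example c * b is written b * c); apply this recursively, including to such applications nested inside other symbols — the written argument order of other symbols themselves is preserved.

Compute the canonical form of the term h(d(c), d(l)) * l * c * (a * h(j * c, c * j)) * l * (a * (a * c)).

Answer: c * c * h(c * j, c * j) * h(d(c), d(l)) * l * l

Derivation:
Un-nest:  h(d(c), d(l)) * l * c * a * h(j * c, c * j) * l * a * a * c
Canonicalize subterm:  h(j * c, c * j)  →  h(c * j, c * j)
Drop the unit:  drop a (×3)
Order the arguments:  c * c * h(c * j, c * j) * h(d(c), d(l)) * l * l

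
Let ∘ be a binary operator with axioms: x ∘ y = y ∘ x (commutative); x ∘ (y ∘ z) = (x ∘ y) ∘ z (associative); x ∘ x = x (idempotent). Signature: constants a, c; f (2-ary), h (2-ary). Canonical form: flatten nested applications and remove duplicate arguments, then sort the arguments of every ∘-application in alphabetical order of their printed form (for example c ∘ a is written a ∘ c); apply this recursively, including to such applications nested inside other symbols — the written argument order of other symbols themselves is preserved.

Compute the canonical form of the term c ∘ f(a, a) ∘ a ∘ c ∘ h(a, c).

Answer: a ∘ c ∘ f(a, a) ∘ h(a, c)

Derivation:
Idempotence:  drop duplicate c
Order the arguments:  a ∘ c ∘ f(a, a) ∘ h(a, c)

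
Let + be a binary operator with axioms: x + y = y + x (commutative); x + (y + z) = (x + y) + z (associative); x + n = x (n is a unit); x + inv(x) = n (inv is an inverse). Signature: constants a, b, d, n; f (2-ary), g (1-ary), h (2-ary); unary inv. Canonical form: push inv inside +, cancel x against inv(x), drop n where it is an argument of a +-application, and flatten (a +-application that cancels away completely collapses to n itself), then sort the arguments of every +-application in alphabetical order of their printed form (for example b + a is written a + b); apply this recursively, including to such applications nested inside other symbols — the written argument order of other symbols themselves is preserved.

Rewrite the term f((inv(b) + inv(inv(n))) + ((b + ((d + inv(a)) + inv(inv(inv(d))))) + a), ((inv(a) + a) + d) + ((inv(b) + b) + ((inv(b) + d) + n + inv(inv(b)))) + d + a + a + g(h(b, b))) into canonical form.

Descend into:  ((inv(a) + a) + d) + ((inv(b) + b) + ((inv(b) + d) + n + inv(inv(b)))) + d + a + a + g(h(b, b))
Push inv inside:  distribute inv over + and collapse double inv
Inverses cancel:  b cancels
Collect terms:  a + a + d + d + d + g(h(b, b))
Put back:  f(n, a + a + d + d + d + g(h(b, b)))

Answer: f(n, a + a + d + d + d + g(h(b, b)))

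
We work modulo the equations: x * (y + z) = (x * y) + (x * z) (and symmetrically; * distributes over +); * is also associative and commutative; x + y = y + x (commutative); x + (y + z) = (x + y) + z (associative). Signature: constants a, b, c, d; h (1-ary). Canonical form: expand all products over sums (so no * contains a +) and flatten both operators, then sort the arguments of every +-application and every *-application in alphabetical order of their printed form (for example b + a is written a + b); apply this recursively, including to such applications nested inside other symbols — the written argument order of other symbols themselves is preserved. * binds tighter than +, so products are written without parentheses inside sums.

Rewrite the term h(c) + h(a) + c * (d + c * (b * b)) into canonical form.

Answer: b * b * c * c + c * d + h(a) + h(c)

Derivation:
Distribute:  h(c) + h(a) + c * d + b * b * c * c
Sort:  b * b * c * c + c * d + h(a) + h(c)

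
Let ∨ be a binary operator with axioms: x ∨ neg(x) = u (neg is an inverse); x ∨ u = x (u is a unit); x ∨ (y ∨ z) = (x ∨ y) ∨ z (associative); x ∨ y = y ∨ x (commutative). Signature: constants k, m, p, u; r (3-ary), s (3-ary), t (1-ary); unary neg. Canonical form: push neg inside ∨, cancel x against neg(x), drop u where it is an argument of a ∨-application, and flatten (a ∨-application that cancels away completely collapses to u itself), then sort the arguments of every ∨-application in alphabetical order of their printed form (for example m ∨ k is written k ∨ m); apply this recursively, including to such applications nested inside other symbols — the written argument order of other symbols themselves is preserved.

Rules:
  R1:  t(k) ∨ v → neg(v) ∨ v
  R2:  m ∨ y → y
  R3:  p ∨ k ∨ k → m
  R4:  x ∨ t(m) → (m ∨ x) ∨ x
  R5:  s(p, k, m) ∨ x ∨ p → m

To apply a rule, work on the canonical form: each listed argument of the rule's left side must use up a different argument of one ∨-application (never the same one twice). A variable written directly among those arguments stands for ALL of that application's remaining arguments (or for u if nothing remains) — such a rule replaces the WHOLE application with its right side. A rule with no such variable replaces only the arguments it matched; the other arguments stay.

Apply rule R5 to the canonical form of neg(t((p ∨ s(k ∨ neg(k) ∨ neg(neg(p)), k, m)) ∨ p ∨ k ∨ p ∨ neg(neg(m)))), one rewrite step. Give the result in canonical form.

Answer: neg(t(m))

Derivation:
Canonical form:  neg(t(k ∨ m ∨ p ∨ p ∨ p ∨ s(p, k, m)))
Match R5:  consume p, s(p, k, m);  x := k ∨ m ∨ p ∨ p
Every leftover argument binds to the variable; the entire application is replaced.
New term:  neg(t(m))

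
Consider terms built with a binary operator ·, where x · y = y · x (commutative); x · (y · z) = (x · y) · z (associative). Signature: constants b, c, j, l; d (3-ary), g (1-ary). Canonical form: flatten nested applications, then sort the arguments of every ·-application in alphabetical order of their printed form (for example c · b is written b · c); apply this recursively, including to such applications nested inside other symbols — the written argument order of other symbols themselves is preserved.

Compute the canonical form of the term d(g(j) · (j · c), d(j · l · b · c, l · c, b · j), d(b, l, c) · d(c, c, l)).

Answer: d(c · g(j) · j, d(b · c · j · l, c · l, b · j), d(b, l, c) · d(c, c, l))

Derivation:
Descend into:  g(j) · (j · c)
Un-nest:  g(j) · j · c
Sort:  c · g(j) · j
Rebuild:  d(c · g(j) · j, d(b · c · j · l, c · l, b · j), d(b, l, c) · d(c, c, l))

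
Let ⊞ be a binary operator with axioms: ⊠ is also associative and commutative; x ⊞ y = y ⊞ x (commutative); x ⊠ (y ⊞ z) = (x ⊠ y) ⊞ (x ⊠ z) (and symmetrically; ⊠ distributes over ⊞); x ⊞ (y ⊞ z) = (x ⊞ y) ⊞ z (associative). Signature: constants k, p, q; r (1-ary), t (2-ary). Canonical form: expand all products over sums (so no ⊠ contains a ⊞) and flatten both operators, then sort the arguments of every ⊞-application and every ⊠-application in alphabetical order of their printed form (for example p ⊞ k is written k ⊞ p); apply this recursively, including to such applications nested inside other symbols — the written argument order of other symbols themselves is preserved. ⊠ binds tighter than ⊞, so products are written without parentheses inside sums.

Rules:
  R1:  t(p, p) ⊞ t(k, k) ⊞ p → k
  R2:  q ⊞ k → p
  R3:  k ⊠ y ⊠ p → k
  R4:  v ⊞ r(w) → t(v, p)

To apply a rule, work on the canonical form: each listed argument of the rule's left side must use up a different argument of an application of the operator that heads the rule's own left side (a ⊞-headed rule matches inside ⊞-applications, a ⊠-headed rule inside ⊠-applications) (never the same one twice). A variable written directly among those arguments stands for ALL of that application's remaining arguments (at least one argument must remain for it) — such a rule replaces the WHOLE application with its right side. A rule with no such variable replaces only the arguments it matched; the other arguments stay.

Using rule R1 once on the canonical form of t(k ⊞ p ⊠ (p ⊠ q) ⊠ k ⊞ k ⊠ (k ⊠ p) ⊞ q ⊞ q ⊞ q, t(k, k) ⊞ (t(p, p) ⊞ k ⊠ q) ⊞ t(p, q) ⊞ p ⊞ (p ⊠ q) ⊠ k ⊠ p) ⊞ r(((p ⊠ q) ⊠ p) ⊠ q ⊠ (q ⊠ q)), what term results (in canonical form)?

Canonical form:  r(p ⊠ p ⊠ q ⊠ q ⊠ q ⊠ q) ⊞ t(k ⊞ k ⊠ k ⊠ p ⊞ k ⊠ p ⊠ p ⊠ q ⊞ q ⊞ q ⊞ q, k ⊠ p ⊠ p ⊠ q ⊞ k ⊠ q ⊞ p ⊞ t(k, k) ⊞ t(p, p) ⊞ t(p, q))
Match R1:  consume p, t(k, k), t(p, p)
Result:  r(p ⊠ p ⊠ q ⊠ q ⊠ q ⊠ q) ⊞ t(k ⊞ k ⊠ k ⊠ p ⊞ k ⊠ p ⊠ p ⊠ q ⊞ q ⊞ q ⊞ q, k ⊞ k ⊠ p ⊠ p ⊠ q ⊞ k ⊠ q ⊞ t(p, q))

Answer: r(p ⊠ p ⊠ q ⊠ q ⊠ q ⊠ q) ⊞ t(k ⊞ k ⊠ k ⊠ p ⊞ k ⊠ p ⊠ p ⊠ q ⊞ q ⊞ q ⊞ q, k ⊞ k ⊠ p ⊠ p ⊠ q ⊞ k ⊠ q ⊞ t(p, q))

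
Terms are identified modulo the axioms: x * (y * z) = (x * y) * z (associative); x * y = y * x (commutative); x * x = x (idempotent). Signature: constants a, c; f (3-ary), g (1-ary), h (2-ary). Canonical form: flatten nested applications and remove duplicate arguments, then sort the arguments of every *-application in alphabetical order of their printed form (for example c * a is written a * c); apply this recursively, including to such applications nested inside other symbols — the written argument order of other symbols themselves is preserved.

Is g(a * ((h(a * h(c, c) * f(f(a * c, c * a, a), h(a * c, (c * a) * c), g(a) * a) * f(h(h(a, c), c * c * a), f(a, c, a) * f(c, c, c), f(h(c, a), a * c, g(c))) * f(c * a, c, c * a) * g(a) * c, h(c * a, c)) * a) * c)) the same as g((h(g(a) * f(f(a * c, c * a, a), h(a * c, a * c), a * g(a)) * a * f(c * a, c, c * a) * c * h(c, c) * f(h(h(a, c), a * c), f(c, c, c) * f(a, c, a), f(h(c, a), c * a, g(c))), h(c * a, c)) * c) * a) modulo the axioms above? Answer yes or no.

Left:  g(a * ((h(a * h(c, c) * f(f(a * c, c * a, a), h(a * c, (c * a) * c), g(a) * a) * f(h(h(a, c), c * c * a), f(a, c, a) * f(c, c, c), f(h(c, a), a * c, g(c))) * f(c * a, c, c * a) * g(a) * c, h(c * a, c)) * a) * c))
  Descend into:  a * ((h(a * h(c, c) * f(f(a * c, c * a, a), h(a * c, (c * a) * c), g(a) * a) * f(h(h(a, c), c * c * a), f(a, c, a) * f(c, c, c), f(h(c, a), a * c, g(c))) * f(c * a, c, c * a) * g(a) * c, h(c * a, c)) * a) * c)
  Un-nest:  a * h(a * h(c, c) * f(f(a * c, c * a, a), h(a * c, (c * a) * c), g(a) * a) * f(h(h(a, c), c * c * a), f(a, c, a) * f(c, c, c), f(h(c, a), a * c, g(c))) * f(c * a, c, c * a) * g(a) * c, h(c * a, c)) * a * c
  Inside:  h(a * h(c, c) * f(f(a * c, c * a, a), h(a * c, (c * a) * c), g(a) * a) * f(h(h(a, c), c * c * a), f(a, c, a) * f(c, c, c), f(h(c, a), a * c, g(c))) * f(c * a, c, c * a) * g(a) * c, h(c * a, c))  →  h(a * c * f(a * c, c, a * c) * f(f(a * c, a * c, a), h(a * c, a * c), a * g(a)) * f(h(h(a, c), a * c), f(a, c, a) * f(c, c, c), f(h(c, a), a * c, g(c))) * g(a) * h(c, c), h(a * c, c))
  Deduplicate:  drop duplicate a
  Sort arguments:  a * c * h(a * c * f(a * c, c, a * c) * f(f(a * c, a * c, a), h(a * c, a * c), a * g(a)) * f(h(h(a, c), a * c), f(a, c, a) * f(c, c, c), f(h(c, a), a * c, g(c))) * g(a) * h(c, c), h(a * c, c))
  Put back:  g(a * c * h(a * c * f(a * c, c, a * c) * f(f(a * c, a * c, a), h(a * c, a * c), a * g(a)) * f(h(h(a, c), a * c), f(a, c, a) * f(c, c, c), f(h(c, a), a * c, g(c))) * g(a) * h(c, c), h(a * c, c)))
Right:  g((h(g(a) * f(f(a * c, c * a, a), h(a * c, a * c), a * g(a)) * a * f(c * a, c, c * a) * c * h(c, c) * f(h(h(a, c), a * c), f(c, c, c) * f(a, c, a), f(h(c, a), c * a, g(c))), h(c * a, c)) * c) * a)
  Descend into:  (h(g(a) * f(f(a * c, c * a, a), h(a * c, a * c), a * g(a)) * a * f(c * a, c, c * a) * c * h(c, c) * f(h(h(a, c), a * c), f(c, c, c) * f(a, c, a), f(h(c, a), c * a, g(c))), h(c * a, c)) * c) * a
  Merge nested applications:  h(g(a) * f(f(a * c, c * a, a), h(a * c, a * c), a * g(a)) * a * f(c * a, c, c * a) * c * h(c, c) * f(h(h(a, c), a * c), f(c, c, c) * f(a, c, a), f(h(c, a), c * a, g(c))), h(c * a, c)) * c * a
  Simplify inside:  h(g(a) * f(f(a * c, c * a, a), h(a * c, a * c), a * g(a)) * a * f(c * a, c, c * a) * c * h(c, c) * f(h(h(a, c), a * c), f(c, c, c) * f(a, c, a), f(h(c, a), c * a, g(c))), h(c * a, c))  →  h(a * c * f(a * c, c, a * c) * f(f(a * c, a * c, a), h(a * c, a * c), a * g(a)) * f(h(h(a, c), a * c), f(a, c, a) * f(c, c, c), f(h(c, a), a * c, g(c))) * g(a) * h(c, c), h(a * c, c))
  Order the arguments:  a * c * h(a * c * f(a * c, c, a * c) * f(f(a * c, a * c, a), h(a * c, a * c), a * g(a)) * f(h(h(a, c), a * c), f(a, c, a) * f(c, c, c), f(h(c, a), a * c, g(c))) * g(a) * h(c, c), h(a * c, c))
  Rebuild:  g(a * c * h(a * c * f(a * c, c, a * c) * f(f(a * c, a * c, a), h(a * c, a * c), a * g(a)) * f(h(h(a, c), a * c), f(a, c, a) * f(c, c, c), f(h(c, a), a * c, g(c))) * g(a) * h(c, c), h(a * c, c)))

Answer: yes — both canonical forms are g(a * c * h(a * c * f(a * c, c, a * c) * f(f(a * c, a * c, a), h(a * c, a * c), a * g(a)) * f(h(h(a, c), a * c), f(a, c, a) * f(c, c, c), f(h(c, a), a * c, g(c))) * g(a) * h(c, c), h(a * c, c)))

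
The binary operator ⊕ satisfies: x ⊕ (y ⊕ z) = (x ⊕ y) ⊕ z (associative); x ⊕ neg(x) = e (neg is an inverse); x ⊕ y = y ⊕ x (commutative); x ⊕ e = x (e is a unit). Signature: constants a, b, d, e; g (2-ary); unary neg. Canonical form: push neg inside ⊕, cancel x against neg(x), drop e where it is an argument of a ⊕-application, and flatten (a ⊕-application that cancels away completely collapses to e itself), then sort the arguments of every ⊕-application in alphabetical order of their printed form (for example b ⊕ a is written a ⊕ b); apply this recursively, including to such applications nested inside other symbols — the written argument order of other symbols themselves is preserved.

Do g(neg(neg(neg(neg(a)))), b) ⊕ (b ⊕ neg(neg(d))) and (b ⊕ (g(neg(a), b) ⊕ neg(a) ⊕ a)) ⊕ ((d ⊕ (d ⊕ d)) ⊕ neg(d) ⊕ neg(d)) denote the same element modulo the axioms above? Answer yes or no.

Answer: no — b ⊕ d ⊕ g(a, b) vs b ⊕ d ⊕ g(neg(a), b)

Derivation:
Left:  g(neg(neg(neg(neg(a)))), b) ⊕ (b ⊕ neg(neg(d)))
  Push neg inside:  distribute neg over ⊕ and collapse double neg
  Collect:  g(a, b) ⊕ b ⊕ d
  Order the arguments:  b ⊕ d ⊕ g(a, b)
Right:  (b ⊕ (g(neg(a), b) ⊕ neg(a) ⊕ a)) ⊕ ((d ⊕ (d ⊕ d)) ⊕ neg(d) ⊕ neg(d))
  Inverses cancel:  a cancels
  Collect terms:  b ⊕ g(neg(a), b) ⊕ d
  Order the arguments:  b ⊕ d ⊕ g(neg(a), b)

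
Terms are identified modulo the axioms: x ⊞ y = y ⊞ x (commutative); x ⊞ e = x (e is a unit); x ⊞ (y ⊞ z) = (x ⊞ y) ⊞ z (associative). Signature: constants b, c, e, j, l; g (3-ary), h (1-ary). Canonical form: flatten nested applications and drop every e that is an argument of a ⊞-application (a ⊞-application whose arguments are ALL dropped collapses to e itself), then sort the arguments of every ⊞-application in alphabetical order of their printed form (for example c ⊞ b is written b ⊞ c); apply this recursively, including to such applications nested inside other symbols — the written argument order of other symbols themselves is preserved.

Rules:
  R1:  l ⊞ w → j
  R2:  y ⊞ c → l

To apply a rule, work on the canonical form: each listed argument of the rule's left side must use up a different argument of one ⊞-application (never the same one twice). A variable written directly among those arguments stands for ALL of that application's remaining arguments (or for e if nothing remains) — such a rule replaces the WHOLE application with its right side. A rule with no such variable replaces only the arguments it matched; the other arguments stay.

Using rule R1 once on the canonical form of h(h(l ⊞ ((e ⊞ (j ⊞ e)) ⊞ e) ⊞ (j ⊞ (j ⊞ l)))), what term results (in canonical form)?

Answer: h(h(j))

Derivation:
Canonical form:  h(h(j ⊞ j ⊞ j ⊞ l ⊞ l))
Match R1:  consume l;  w := j ⊞ j ⊞ j ⊞ l
The extension variable absorbs all remaining arguments, so the whole application is rewritten.
Result:  h(h(j))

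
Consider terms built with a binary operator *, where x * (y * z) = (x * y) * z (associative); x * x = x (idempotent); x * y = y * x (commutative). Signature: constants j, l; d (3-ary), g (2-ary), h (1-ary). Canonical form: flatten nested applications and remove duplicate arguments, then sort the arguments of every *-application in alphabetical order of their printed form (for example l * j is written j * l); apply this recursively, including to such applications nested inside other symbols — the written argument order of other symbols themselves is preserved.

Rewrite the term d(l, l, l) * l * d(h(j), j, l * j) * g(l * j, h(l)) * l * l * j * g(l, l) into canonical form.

Answer: d(h(j), j, j * l) * d(l, l, l) * g(j * l, h(l)) * g(l, l) * j * l

Derivation:
Simplify inside:  d(h(j), j, l * j)  →  d(h(j), j, j * l)
Canonicalize subterm:  g(l * j, h(l))  →  g(j * l, h(l))
Drop duplicates:  drop duplicate l, l
Order the arguments:  d(h(j), j, j * l) * d(l, l, l) * g(j * l, h(l)) * g(l, l) * j * l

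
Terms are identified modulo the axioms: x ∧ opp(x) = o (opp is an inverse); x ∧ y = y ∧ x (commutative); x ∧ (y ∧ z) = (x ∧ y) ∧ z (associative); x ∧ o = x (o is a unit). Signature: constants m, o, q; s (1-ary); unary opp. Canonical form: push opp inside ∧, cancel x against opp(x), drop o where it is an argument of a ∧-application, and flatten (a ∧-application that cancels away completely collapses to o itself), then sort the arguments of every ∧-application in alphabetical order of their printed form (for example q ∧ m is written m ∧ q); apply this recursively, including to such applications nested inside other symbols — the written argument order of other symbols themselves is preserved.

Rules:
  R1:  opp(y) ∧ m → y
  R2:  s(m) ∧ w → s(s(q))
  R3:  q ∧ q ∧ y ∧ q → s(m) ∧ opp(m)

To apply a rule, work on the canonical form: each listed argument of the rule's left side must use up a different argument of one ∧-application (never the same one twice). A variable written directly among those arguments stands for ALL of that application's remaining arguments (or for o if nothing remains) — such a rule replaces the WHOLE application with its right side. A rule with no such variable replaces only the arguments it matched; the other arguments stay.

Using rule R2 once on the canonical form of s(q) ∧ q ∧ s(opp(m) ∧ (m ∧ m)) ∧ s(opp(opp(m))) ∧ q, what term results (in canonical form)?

Answer: s(s(q))

Derivation:
Canonical form:  q ∧ q ∧ s(m) ∧ s(m) ∧ s(q)
Apply R2:  consuming s(m);  w := q ∧ q ∧ s(m) ∧ s(q)
Every leftover argument binds to the variable; the entire application is replaced.
New term:  s(s(q))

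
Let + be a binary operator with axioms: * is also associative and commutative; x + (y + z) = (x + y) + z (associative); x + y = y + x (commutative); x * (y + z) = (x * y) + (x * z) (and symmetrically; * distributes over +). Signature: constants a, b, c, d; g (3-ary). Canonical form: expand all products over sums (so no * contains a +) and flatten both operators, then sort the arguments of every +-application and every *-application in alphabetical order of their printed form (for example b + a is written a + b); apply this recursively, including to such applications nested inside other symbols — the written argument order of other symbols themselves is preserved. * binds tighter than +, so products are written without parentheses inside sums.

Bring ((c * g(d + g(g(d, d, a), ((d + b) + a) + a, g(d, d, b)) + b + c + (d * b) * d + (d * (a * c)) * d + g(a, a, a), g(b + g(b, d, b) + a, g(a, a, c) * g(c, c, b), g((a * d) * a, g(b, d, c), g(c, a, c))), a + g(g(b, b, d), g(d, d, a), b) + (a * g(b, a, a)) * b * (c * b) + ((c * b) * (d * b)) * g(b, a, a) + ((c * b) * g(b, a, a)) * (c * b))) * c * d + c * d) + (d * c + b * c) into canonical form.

Flatten:  c * c * d * g(a * c * d * d + b + b * d * d + c + d + g(a, a, a) + g(g(d, d, a), a + a + b + d, g(d, d, b)), g(a + b + g(b, d, b), g(a, a, c) * g(c, c, b), g(a * a * d, g(b, d, c), g(c, a, c))), a + a * b * b * c * g(b, a, a) + b * b * c * c * g(b, a, a) + b * b * c * d * g(b, a, a) + g(g(b, b, d), g(d, d, a), b)) + c * d + c * d + b * c
Sort:  b * c + c * c * d * g(a * c * d * d + b + b * d * d + c + d + g(a, a, a) + g(g(d, d, a), a + a + b + d, g(d, d, b)), g(a + b + g(b, d, b), g(a, a, c) * g(c, c, b), g(a * a * d, g(b, d, c), g(c, a, c))), a + a * b * b * c * g(b, a, a) + b * b * c * c * g(b, a, a) + b * b * c * d * g(b, a, a) + g(g(b, b, d), g(d, d, a), b)) + c * d + c * d

Answer: b * c + c * c * d * g(a * c * d * d + b + b * d * d + c + d + g(a, a, a) + g(g(d, d, a), a + a + b + d, g(d, d, b)), g(a + b + g(b, d, b), g(a, a, c) * g(c, c, b), g(a * a * d, g(b, d, c), g(c, a, c))), a + a * b * b * c * g(b, a, a) + b * b * c * c * g(b, a, a) + b * b * c * d * g(b, a, a) + g(g(b, b, d), g(d, d, a), b)) + c * d + c * d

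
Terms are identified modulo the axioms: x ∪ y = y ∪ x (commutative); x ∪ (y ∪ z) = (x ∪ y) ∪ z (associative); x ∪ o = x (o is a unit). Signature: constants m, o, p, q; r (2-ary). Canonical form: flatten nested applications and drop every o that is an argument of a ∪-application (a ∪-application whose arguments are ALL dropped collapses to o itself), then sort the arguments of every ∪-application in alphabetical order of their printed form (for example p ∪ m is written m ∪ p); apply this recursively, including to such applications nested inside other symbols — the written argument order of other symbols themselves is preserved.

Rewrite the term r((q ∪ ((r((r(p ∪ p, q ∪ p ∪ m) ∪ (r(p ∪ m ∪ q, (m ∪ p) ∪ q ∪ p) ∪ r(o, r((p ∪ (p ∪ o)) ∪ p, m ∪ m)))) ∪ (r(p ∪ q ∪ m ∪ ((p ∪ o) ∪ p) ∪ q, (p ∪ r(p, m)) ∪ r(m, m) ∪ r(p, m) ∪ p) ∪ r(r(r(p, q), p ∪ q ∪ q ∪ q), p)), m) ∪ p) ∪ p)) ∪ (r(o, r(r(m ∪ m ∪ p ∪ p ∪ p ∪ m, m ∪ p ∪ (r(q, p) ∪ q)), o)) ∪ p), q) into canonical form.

Answer: r(p ∪ p ∪ p ∪ q ∪ r(o, r(r(m ∪ m ∪ m ∪ p ∪ p ∪ p, m ∪ p ∪ q ∪ r(q, p)), o)) ∪ r(r(m ∪ p ∪ p ∪ p ∪ q ∪ q, p ∪ p ∪ r(m, m) ∪ r(p, m) ∪ r(p, m)) ∪ r(m ∪ p ∪ q, m ∪ p ∪ p ∪ q) ∪ r(o, r(p ∪ p ∪ p, m ∪ m)) ∪ r(p ∪ p, m ∪ p ∪ q) ∪ r(r(r(p, q), p ∪ q ∪ q ∪ q), p), m), q)

Derivation:
Work inside:  (q ∪ ((r((r(p ∪ p, q ∪ p ∪ m) ∪ (r(p ∪ m ∪ q, (m ∪ p) ∪ q ∪ p) ∪ r(o, r((p ∪ (p ∪ o)) ∪ p, m ∪ m)))) ∪ (r(p ∪ q ∪ m ∪ ((p ∪ o) ∪ p) ∪ q, (p ∪ r(p, m)) ∪ r(m, m) ∪ r(p, m) ∪ p) ∪ r(r(r(p, q), p ∪ q ∪ q ∪ q), p)), m) ∪ p) ∪ p)) ∪ (r(o, r(r(m ∪ m ∪ p ∪ p ∪ p ∪ m, m ∪ p ∪ (r(q, p) ∪ q)), o)) ∪ p)
Un-nest:  q ∪ r((r(p ∪ p, q ∪ p ∪ m) ∪ (r(p ∪ m ∪ q, (m ∪ p) ∪ q ∪ p) ∪ r(o, r((p ∪ (p ∪ o)) ∪ p, m ∪ m)))) ∪ (r(p ∪ q ∪ m ∪ ((p ∪ o) ∪ p) ∪ q, (p ∪ r(p, m)) ∪ r(m, m) ∪ r(p, m) ∪ p) ∪ r(r(r(p, q), p ∪ q ∪ q ∪ q), p)), m) ∪ p ∪ p ∪ r(o, r(r(m ∪ m ∪ p ∪ p ∪ p ∪ m, m ∪ p ∪ (r(q, p) ∪ q)), o)) ∪ p
Canonicalize subterm:  r((r(p ∪ p, q ∪ p ∪ m) ∪ (r(p ∪ m ∪ q, (m ∪ p) ∪ q ∪ p) ∪ r(o, r((p ∪ (p ∪ o)) ∪ p, m ∪ m)))) ∪ (r(p ∪ q ∪ m ∪ ((p ∪ o) ∪ p) ∪ q, (p ∪ r(p, m)) ∪ r(m, m) ∪ r(p, m) ∪ p) ∪ r(r(r(p, q), p ∪ q ∪ q ∪ q), p)), m)  →  r(r(m ∪ p ∪ p ∪ p ∪ q ∪ q, p ∪ p ∪ r(m, m) ∪ r(p, m) ∪ r(p, m)) ∪ r(m ∪ p ∪ q, m ∪ p ∪ p ∪ q) ∪ r(o, r(p ∪ p ∪ p, m ∪ m)) ∪ r(p ∪ p, m ∪ p ∪ q) ∪ r(r(r(p, q), p ∪ q ∪ q ∪ q), p), m)
Canonicalize subterm:  r(o, r(r(m ∪ m ∪ p ∪ p ∪ p ∪ m, m ∪ p ∪ (r(q, p) ∪ q)), o))  →  r(o, r(r(m ∪ m ∪ m ∪ p ∪ p ∪ p, m ∪ p ∪ q ∪ r(q, p)), o))
Sort:  p ∪ p ∪ p ∪ q ∪ r(o, r(r(m ∪ m ∪ m ∪ p ∪ p ∪ p, m ∪ p ∪ q ∪ r(q, p)), o)) ∪ r(r(m ∪ p ∪ p ∪ p ∪ q ∪ q, p ∪ p ∪ r(m, m) ∪ r(p, m) ∪ r(p, m)) ∪ r(m ∪ p ∪ q, m ∪ p ∪ p ∪ q) ∪ r(o, r(p ∪ p ∪ p, m ∪ m)) ∪ r(p ∪ p, m ∪ p ∪ q) ∪ r(r(r(p, q), p ∪ q ∪ q ∪ q), p), m)
Put back:  r(p ∪ p ∪ p ∪ q ∪ r(o, r(r(m ∪ m ∪ m ∪ p ∪ p ∪ p, m ∪ p ∪ q ∪ r(q, p)), o)) ∪ r(r(m ∪ p ∪ p ∪ p ∪ q ∪ q, p ∪ p ∪ r(m, m) ∪ r(p, m) ∪ r(p, m)) ∪ r(m ∪ p ∪ q, m ∪ p ∪ p ∪ q) ∪ r(o, r(p ∪ p ∪ p, m ∪ m)) ∪ r(p ∪ p, m ∪ p ∪ q) ∪ r(r(r(p, q), p ∪ q ∪ q ∪ q), p), m), q)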